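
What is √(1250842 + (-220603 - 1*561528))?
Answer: 3*√52079 ≈ 684.63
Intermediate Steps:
√(1250842 + (-220603 - 1*561528)) = √(1250842 + (-220603 - 561528)) = √(1250842 - 782131) = √468711 = 3*√52079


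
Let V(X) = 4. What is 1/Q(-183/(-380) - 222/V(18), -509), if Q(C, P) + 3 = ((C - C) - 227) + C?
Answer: -380/108307 ≈ -0.0035085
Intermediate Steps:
Q(C, P) = -230 + C (Q(C, P) = -3 + (((C - C) - 227) + C) = -3 + ((0 - 227) + C) = -3 + (-227 + C) = -230 + C)
1/Q(-183/(-380) - 222/V(18), -509) = 1/(-230 + (-183/(-380) - 222/4)) = 1/(-230 + (-183*(-1/380) - 222*¼)) = 1/(-230 + (183/380 - 111/2)) = 1/(-230 - 20907/380) = 1/(-108307/380) = -380/108307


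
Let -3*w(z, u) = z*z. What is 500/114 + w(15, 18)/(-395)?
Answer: 20605/4503 ≈ 4.5758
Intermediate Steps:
w(z, u) = -z**2/3 (w(z, u) = -z*z/3 = -z**2/3)
500/114 + w(15, 18)/(-395) = 500/114 - 1/3*15**2/(-395) = 500*(1/114) - 1/3*225*(-1/395) = 250/57 - 75*(-1/395) = 250/57 + 15/79 = 20605/4503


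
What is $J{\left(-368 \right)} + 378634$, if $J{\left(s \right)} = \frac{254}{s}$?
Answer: $\frac{69668529}{184} \approx 3.7863 \cdot 10^{5}$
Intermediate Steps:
$J{\left(-368 \right)} + 378634 = \frac{254}{-368} + 378634 = 254 \left(- \frac{1}{368}\right) + 378634 = - \frac{127}{184} + 378634 = \frac{69668529}{184}$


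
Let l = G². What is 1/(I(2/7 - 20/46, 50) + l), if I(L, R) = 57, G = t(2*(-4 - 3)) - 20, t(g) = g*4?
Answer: 1/5833 ≈ 0.00017144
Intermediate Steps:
t(g) = 4*g
G = -76 (G = 4*(2*(-4 - 3)) - 20 = 4*(2*(-7)) - 20 = 4*(-14) - 20 = -56 - 20 = -76)
l = 5776 (l = (-76)² = 5776)
1/(I(2/7 - 20/46, 50) + l) = 1/(57 + 5776) = 1/5833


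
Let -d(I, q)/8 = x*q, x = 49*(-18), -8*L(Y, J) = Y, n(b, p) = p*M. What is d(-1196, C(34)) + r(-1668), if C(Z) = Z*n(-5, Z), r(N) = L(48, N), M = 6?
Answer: 48940410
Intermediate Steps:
n(b, p) = 6*p (n(b, p) = p*6 = 6*p)
L(Y, J) = -Y/8
r(N) = -6 (r(N) = -⅛*48 = -6)
x = -882
C(Z) = 6*Z² (C(Z) = Z*(6*Z) = 6*Z²)
d(I, q) = 7056*q (d(I, q) = -(-7056)*q = 7056*q)
d(-1196, C(34)) + r(-1668) = 7056*(6*34²) - 6 = 7056*(6*1156) - 6 = 7056*6936 - 6 = 48940416 - 6 = 48940410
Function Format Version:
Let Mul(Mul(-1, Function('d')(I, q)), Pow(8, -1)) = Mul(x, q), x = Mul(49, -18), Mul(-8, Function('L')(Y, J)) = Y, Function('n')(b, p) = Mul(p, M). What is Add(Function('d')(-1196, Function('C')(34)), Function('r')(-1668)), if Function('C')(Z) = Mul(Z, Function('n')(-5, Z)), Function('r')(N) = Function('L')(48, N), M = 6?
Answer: 48940410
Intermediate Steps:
Function('n')(b, p) = Mul(6, p) (Function('n')(b, p) = Mul(p, 6) = Mul(6, p))
Function('L')(Y, J) = Mul(Rational(-1, 8), Y)
Function('r')(N) = -6 (Function('r')(N) = Mul(Rational(-1, 8), 48) = -6)
x = -882
Function('C')(Z) = Mul(6, Pow(Z, 2)) (Function('C')(Z) = Mul(Z, Mul(6, Z)) = Mul(6, Pow(Z, 2)))
Function('d')(I, q) = Mul(7056, q) (Function('d')(I, q) = Mul(-8, Mul(-882, q)) = Mul(7056, q))
Add(Function('d')(-1196, Function('C')(34)), Function('r')(-1668)) = Add(Mul(7056, Mul(6, Pow(34, 2))), -6) = Add(Mul(7056, Mul(6, 1156)), -6) = Add(Mul(7056, 6936), -6) = Add(48940416, -6) = 48940410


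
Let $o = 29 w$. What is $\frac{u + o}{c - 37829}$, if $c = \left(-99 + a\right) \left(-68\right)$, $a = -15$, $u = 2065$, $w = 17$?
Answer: $- \frac{2558}{30077} \approx -0.085048$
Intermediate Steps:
$o = 493$ ($o = 29 \cdot 17 = 493$)
$c = 7752$ ($c = \left(-99 - 15\right) \left(-68\right) = \left(-114\right) \left(-68\right) = 7752$)
$\frac{u + o}{c - 37829} = \frac{2065 + 493}{7752 - 37829} = \frac{2558}{-30077} = 2558 \left(- \frac{1}{30077}\right) = - \frac{2558}{30077}$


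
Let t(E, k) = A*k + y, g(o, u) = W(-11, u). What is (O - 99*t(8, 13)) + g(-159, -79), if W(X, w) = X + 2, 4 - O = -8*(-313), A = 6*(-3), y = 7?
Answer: 19964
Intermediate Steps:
A = -18
O = -2500 (O = 4 - (-8)*(-313) = 4 - 1*2504 = 4 - 2504 = -2500)
W(X, w) = 2 + X
g(o, u) = -9 (g(o, u) = 2 - 11 = -9)
t(E, k) = 7 - 18*k (t(E, k) = -18*k + 7 = 7 - 18*k)
(O - 99*t(8, 13)) + g(-159, -79) = (-2500 - 99*(7 - 18*13)) - 9 = (-2500 - 99*(7 - 234)) - 9 = (-2500 - 99*(-227)) - 9 = (-2500 + 22473) - 9 = 19973 - 9 = 19964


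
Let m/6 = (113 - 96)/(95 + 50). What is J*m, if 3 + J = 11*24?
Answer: 918/5 ≈ 183.60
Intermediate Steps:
J = 261 (J = -3 + 11*24 = -3 + 264 = 261)
m = 102/145 (m = 6*((113 - 96)/(95 + 50)) = 6*(17/145) = 102/145 ≈ 0.70345)
J*m = 261*(102/145) = 918/5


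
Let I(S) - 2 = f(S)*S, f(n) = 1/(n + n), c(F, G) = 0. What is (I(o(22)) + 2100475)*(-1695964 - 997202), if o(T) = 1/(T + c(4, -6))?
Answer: -5656934586765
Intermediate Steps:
f(n) = 1/(2*n)
o(T) = 1/T (o(T) = 1/(T + 0) = 1/T)
I(S) = 5/2 (I(S) = 2 + (1/(2*S))*S = 2 + 1/2 = 5/2)
(I(o(22)) + 2100475)*(-1695964 - 997202) = (5/2 + 2100475)*(-1695964 - 997202) = (4200955/2)*(-2693166) = -5656934586765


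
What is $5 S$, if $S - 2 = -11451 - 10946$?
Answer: $-111975$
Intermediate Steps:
$S = -22395$ ($S = 2 - 22397 = -22395$)
$5 S = 5 \left(-22395\right) = -111975$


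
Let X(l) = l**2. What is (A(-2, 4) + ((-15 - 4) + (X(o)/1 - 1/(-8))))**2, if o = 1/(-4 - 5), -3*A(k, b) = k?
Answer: 139027681/419904 ≈ 331.09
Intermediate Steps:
A(k, b) = -k/3
o = -1/9 (o = 1/(-9) = -1/9 ≈ -0.11111)
(A(-2, 4) + ((-15 - 4) + (X(o)/1 - 1/(-8))))**2 = (-1/3*(-2) + ((-15 - 4) + ((-1/9)**2/1 - 1/(-8))))**2 = (2/3 + (-19 + ((1/81)*1 - 1*(-1/8))))**2 = (2/3 + (-19 + (1/81 + 1/8)))**2 = (2/3 + (-19 + 89/648))**2 = (2/3 - 12223/648)**2 = (-11791/648)**2 = 139027681/419904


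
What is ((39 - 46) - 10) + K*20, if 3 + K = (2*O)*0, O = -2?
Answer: -77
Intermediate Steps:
K = -3 (K = -3 + (2*(-2))*0 = -3 - 4*0 = -3 + 0 = -3)
((39 - 46) - 10) + K*20 = ((39 - 46) - 10) - 3*20 = (-7 - 10) - 60 = -17 - 60 = -77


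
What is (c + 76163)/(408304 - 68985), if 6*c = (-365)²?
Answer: 25661/88518 ≈ 0.28990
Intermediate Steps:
c = 133225/6 (c = (⅙)*(-365)² = (⅙)*133225 = 133225/6 ≈ 22204.)
(c + 76163)/(408304 - 68985) = (133225/6 + 76163)/(408304 - 68985) = (590203/6)/339319 = (590203/6)*(1/339319) = 25661/88518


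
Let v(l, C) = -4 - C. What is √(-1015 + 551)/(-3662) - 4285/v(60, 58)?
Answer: 4285/62 - 2*I*√29/1831 ≈ 69.113 - 0.0058822*I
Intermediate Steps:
√(-1015 + 551)/(-3662) - 4285/v(60, 58) = √(-1015 + 551)/(-3662) - 4285/(-4 - 1*58) = √(-464)*(-1/3662) - 4285/(-4 - 58) = (4*I*√29)*(-1/3662) - 4285/(-62) = -2*I*√29/1831 - 4285*(-1/62) = -2*I*√29/1831 + 4285/62 = 4285/62 - 2*I*√29/1831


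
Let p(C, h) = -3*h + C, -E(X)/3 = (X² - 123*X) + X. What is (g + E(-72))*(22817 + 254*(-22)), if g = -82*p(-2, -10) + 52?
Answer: -760625892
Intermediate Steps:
E(X) = -3*X² + 366*X (E(X) = -3*((X² - 123*X) + X) = -3*(X² - 122*X) = -3*X² + 366*X)
p(C, h) = C - 3*h
g = -2244 (g = -82*(-2 - 3*(-10)) + 52 = -82*(-2 + 30) + 52 = -82*28 + 52 = -2296 + 52 = -2244)
(g + E(-72))*(22817 + 254*(-22)) = (-2244 + 3*(-72)*(122 - 1*(-72)))*(22817 + 254*(-22)) = (-2244 + 3*(-72)*(122 + 72))*(22817 - 5588) = (-2244 + 3*(-72)*194)*17229 = (-2244 - 41904)*17229 = -44148*17229 = -760625892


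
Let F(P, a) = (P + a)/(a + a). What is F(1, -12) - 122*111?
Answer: -324997/24 ≈ -13542.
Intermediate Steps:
F(P, a) = (P + a)/(2*a) (F(P, a) = (P + a)/((2*a)) = (P + a)*(1/(2*a)) = (P + a)/(2*a))
F(1, -12) - 122*111 = (1/2)*(1 - 12)/(-12) - 122*111 = (1/2)*(-1/12)*(-11) - 13542 = 11/24 - 13542 = -324997/24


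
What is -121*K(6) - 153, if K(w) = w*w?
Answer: -4509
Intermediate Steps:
K(w) = w²
-121*K(6) - 153 = -121*6² - 153 = -121*36 - 153 = -4356 - 153 = -4509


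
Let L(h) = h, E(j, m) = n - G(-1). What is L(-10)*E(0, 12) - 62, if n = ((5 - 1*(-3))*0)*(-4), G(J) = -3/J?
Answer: -32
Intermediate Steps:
n = 0 (n = ((5 + 3)*0)*(-4) = (8*0)*(-4) = 0*(-4) = 0)
E(j, m) = -3 (E(j, m) = 0 - (-3)/(-1) = 0 - (-3)*(-1) = 0 - 1*3 = 0 - 3 = -3)
L(-10)*E(0, 12) - 62 = -10*(-3) - 62 = 30 - 62 = -32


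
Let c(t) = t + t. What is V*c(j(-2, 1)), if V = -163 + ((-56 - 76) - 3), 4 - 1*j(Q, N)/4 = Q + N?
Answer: -11920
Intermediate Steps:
j(Q, N) = 16 - 4*N - 4*Q (j(Q, N) = 16 - 4*(Q + N) = 16 - 4*(N + Q) = 16 + (-4*N - 4*Q) = 16 - 4*N - 4*Q)
c(t) = 2*t
V = -298 (V = -163 + (-132 - 3) = -163 - 135 = -298)
V*c(j(-2, 1)) = -596*(16 - 4*1 - 4*(-2)) = -596*(16 - 4 + 8) = -596*20 = -298*40 = -11920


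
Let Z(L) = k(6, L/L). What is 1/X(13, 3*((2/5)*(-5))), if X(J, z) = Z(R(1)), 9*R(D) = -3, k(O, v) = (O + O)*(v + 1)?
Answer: 1/24 ≈ 0.041667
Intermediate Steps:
k(O, v) = 2*O*(1 + v) (k(O, v) = (2*O)*(1 + v) = 2*O*(1 + v))
R(D) = -⅓ (R(D) = (⅑)*(-3) = -⅓)
Z(L) = 24 (Z(L) = 2*6*(1 + L/L) = 2*6*(1 + 1) = 2*6*2 = 24)
X(J, z) = 24
1/X(13, 3*((2/5)*(-5))) = 1/24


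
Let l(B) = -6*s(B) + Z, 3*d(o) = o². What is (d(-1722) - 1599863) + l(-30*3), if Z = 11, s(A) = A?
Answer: -610884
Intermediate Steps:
d(o) = o²/3
l(B) = 11 - 6*B (l(B) = -6*B + 11 = 11 - 6*B)
(d(-1722) - 1599863) + l(-30*3) = ((⅓)*(-1722)² - 1599863) + (11 - (-180)*3) = ((⅓)*2965284 - 1599863) + (11 - 6*(-90)) = (988428 - 1599863) + (11 + 540) = -611435 + 551 = -610884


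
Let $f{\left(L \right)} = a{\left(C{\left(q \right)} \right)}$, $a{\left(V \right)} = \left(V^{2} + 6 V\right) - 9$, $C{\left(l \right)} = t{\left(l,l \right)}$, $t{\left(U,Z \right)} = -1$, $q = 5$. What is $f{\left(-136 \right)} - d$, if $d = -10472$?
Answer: $10458$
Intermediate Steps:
$C{\left(l \right)} = -1$
$a{\left(V \right)} = -9 + V^{2} + 6 V$ ($a{\left(V \right)} = \left(V^{2} + 6 V\right) - 9 = -9 + V^{2} + 6 V$)
$f{\left(L \right)} = -14$ ($f{\left(L \right)} = -9 + \left(-1\right)^{2} + 6 \left(-1\right) = -9 + 1 - 6 = -14$)
$f{\left(-136 \right)} - d = -14 - -10472 = -14 + 10472 = 10458$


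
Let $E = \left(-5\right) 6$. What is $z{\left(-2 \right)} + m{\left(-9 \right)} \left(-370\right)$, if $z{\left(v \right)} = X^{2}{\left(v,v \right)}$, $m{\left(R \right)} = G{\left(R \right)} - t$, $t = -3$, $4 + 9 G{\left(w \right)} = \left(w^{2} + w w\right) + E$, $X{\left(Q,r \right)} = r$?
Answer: $- \frac{57314}{9} \approx -6368.2$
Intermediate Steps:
$E = -30$
$G{\left(w \right)} = - \frac{34}{9} + \frac{2 w^{2}}{9}$ ($G{\left(w \right)} = - \frac{4}{9} + \frac{\left(w^{2} + w w\right) - 30}{9} = - \frac{4}{9} + \frac{\left(w^{2} + w^{2}\right) - 30}{9} = - \frac{4}{9} + \frac{2 w^{2} - 30}{9} = - \frac{4}{9} + \frac{-30 + 2 w^{2}}{9} = - \frac{4}{9} + \left(- \frac{10}{3} + \frac{2 w^{2}}{9}\right) = - \frac{34}{9} + \frac{2 w^{2}}{9}$)
$m{\left(R \right)} = - \frac{7}{9} + \frac{2 R^{2}}{9}$ ($m{\left(R \right)} = \left(- \frac{34}{9} + \frac{2 R^{2}}{9}\right) - -3 = \left(- \frac{34}{9} + \frac{2 R^{2}}{9}\right) + 3 = - \frac{7}{9} + \frac{2 R^{2}}{9}$)
$z{\left(v \right)} = v^{2}$
$z{\left(-2 \right)} + m{\left(-9 \right)} \left(-370\right) = \left(-2\right)^{2} + \left(- \frac{7}{9} + \frac{2 \left(-9\right)^{2}}{9}\right) \left(-370\right) = 4 + \left(- \frac{7}{9} + \frac{2}{9} \cdot 81\right) \left(-370\right) = 4 + \left(- \frac{7}{9} + 18\right) \left(-370\right) = 4 + \frac{155}{9} \left(-370\right) = 4 - \frac{57350}{9} = - \frac{57314}{9}$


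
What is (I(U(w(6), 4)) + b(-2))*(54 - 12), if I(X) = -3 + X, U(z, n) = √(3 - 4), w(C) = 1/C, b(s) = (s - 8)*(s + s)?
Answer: 1554 + 42*I ≈ 1554.0 + 42.0*I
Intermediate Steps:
b(s) = 2*s*(-8 + s) (b(s) = (-8 + s)*(2*s) = 2*s*(-8 + s))
U(z, n) = I (U(z, n) = √(-1) = I)
(I(U(w(6), 4)) + b(-2))*(54 - 12) = ((-3 + I) + 2*(-2)*(-8 - 2))*(54 - 12) = ((-3 + I) + 2*(-2)*(-10))*42 = ((-3 + I) + 40)*42 = (37 + I)*42 = 1554 + 42*I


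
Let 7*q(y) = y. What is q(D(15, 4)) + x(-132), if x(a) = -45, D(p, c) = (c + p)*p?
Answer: -30/7 ≈ -4.2857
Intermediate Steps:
D(p, c) = p*(c + p)
q(y) = y/7
q(D(15, 4)) + x(-132) = (15*(4 + 15))/7 - 45 = (15*19)/7 - 45 = (⅐)*285 - 45 = 285/7 - 45 = -30/7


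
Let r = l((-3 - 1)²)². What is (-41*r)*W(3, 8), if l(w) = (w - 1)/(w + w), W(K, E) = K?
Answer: -27675/1024 ≈ -27.026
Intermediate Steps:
l(w) = (-1 + w)/(2*w) (l(w) = (-1 + w)/((2*w)) = (-1 + w)*(1/(2*w)) = (-1 + w)/(2*w))
r = 225/1024 (r = ((-1 + (-3 - 1)²)/(2*((-3 - 1)²)))² = ((-1 + (-4)²)/(2*((-4)²)))² = ((½)*(-1 + 16)/16)² = ((½)*(1/16)*15)² = (15/32)² = 225/1024 ≈ 0.21973)
(-41*r)*W(3, 8) = -41*225/1024*3 = -9225/1024*3 = -27675/1024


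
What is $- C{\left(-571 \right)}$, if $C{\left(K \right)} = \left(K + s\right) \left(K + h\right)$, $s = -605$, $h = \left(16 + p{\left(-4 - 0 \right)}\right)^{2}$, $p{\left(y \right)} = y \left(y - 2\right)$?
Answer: $1210104$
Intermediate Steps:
$p{\left(y \right)} = y \left(-2 + y\right)$
$h = 1600$ ($h = \left(16 + \left(-4 - 0\right) \left(-2 - 4\right)\right)^{2} = \left(16 + \left(-4 + 0\right) \left(-2 + \left(-4 + 0\right)\right)\right)^{2} = \left(16 - 4 \left(-2 - 4\right)\right)^{2} = \left(16 - -24\right)^{2} = \left(16 + 24\right)^{2} = 40^{2} = 1600$)
$C{\left(K \right)} = \left(-605 + K\right) \left(1600 + K\right)$ ($C{\left(K \right)} = \left(K - 605\right) \left(K + 1600\right) = \left(-605 + K\right) \left(1600 + K\right)$)
$- C{\left(-571 \right)} = - (-968000 + \left(-571\right)^{2} + 995 \left(-571\right)) = - (-968000 + 326041 - 568145) = \left(-1\right) \left(-1210104\right) = 1210104$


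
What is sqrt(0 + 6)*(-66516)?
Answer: -66516*sqrt(6) ≈ -1.6293e+5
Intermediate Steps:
sqrt(0 + 6)*(-66516) = sqrt(6)*(-66516) = -66516*sqrt(6)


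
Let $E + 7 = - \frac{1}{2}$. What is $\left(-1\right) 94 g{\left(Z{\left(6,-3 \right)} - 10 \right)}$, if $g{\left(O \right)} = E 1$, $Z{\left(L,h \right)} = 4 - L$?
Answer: $705$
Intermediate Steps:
$E = - \frac{15}{2}$ ($E = -7 - \frac{1}{2} = - \frac{15}{2} \approx -7.5$)
$g{\left(O \right)} = - \frac{15}{2}$ ($g{\left(O \right)} = \left(- \frac{15}{2}\right) 1 = - \frac{15}{2}$)
$\left(-1\right) 94 g{\left(Z{\left(6,-3 \right)} - 10 \right)} = \left(-1\right) 94 \left(- \frac{15}{2}\right) = \left(-94\right) \left(- \frac{15}{2}\right) = 705$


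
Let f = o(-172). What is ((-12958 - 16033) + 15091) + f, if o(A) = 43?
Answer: -13857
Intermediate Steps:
f = 43
((-12958 - 16033) + 15091) + f = ((-12958 - 16033) + 15091) + 43 = (-28991 + 15091) + 43 = -13900 + 43 = -13857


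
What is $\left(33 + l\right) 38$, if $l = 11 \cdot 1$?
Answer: $1672$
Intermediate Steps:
$l = 11$
$\left(33 + l\right) 38 = \left(33 + 11\right) 38 = 44 \cdot 38 = 1672$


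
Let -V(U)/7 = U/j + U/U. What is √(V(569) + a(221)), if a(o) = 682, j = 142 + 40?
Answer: √441506/26 ≈ 25.556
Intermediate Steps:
j = 182
V(U) = -7 - U/26 (V(U) = -7*(U/182 + U/U) = -7*(U*(1/182) + 1) = -7*(U/182 + 1) = -7*(1 + U/182) = -7 - U/26)
√(V(569) + a(221)) = √((-7 - 1/26*569) + 682) = √((-7 - 569/26) + 682) = √(-751/26 + 682) = √(16981/26) = √441506/26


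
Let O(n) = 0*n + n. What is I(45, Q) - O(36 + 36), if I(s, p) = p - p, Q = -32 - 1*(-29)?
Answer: -72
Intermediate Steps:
Q = -3 (Q = -32 + 29 = -3)
O(n) = n (O(n) = 0 + n = n)
I(s, p) = 0
I(45, Q) - O(36 + 36) = 0 - (36 + 36) = 0 - 1*72 = 0 - 72 = -72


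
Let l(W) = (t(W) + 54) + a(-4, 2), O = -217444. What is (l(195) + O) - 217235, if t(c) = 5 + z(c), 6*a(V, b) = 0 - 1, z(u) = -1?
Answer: -2607727/6 ≈ -4.3462e+5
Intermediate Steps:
a(V, b) = -⅙ (a(V, b) = (0 - 1)/6 = (⅙)*(-1) = -⅙)
t(c) = 4 (t(c) = 5 - 1 = 4)
l(W) = 347/6 (l(W) = (4 + 54) - ⅙ = 58 - ⅙ = 347/6)
(l(195) + O) - 217235 = (347/6 - 217444) - 217235 = -1304317/6 - 217235 = -2607727/6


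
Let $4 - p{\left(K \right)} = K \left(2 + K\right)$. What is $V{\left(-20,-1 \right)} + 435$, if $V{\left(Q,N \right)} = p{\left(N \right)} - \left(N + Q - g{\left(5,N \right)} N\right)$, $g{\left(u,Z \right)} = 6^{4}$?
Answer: $-835$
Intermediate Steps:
$g{\left(u,Z \right)} = 1296$
$p{\left(K \right)} = 4 - K \left(2 + K\right)$
$V{\left(Q,N \right)} = 4 - Q - N^{2} + 1293 N$ ($V{\left(Q,N \right)} = \left(4 - N^{2} - 2 N\right) + \left(1296 N - \left(N + Q\right)\right) = \left(4 - N^{2} - 2 N\right) + \left(- Q + 1295 N\right) = 4 - Q - N^{2} + 1293 N$)
$V{\left(-20,-1 \right)} + 435 = \left(4 - -20 - \left(-1\right)^{2} + 1293 \left(-1\right)\right) + 435 = \left(4 + 20 - 1 - 1293\right) + 435 = -1270 + 435 = -835$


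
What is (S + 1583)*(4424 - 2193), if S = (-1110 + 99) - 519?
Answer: 118243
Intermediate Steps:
S = -1530 (S = -1011 - 519 = -1530)
(S + 1583)*(4424 - 2193) = (-1530 + 1583)*(4424 - 2193) = 53*2231 = 118243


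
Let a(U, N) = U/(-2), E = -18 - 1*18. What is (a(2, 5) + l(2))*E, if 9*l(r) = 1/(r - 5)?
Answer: 112/3 ≈ 37.333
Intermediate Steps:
E = -36 (E = -18 - 18 = -36)
a(U, N) = -U/2 (a(U, N) = U*(-½) = -U/2)
l(r) = 1/(9*(-5 + r)) (l(r) = 1/(9*(r - 5)) = 1/(9*(-5 + r)))
(a(2, 5) + l(2))*E = (-½*2 + 1/(9*(-5 + 2)))*(-36) = (-1 + (⅑)/(-3))*(-36) = (-1 + (⅑)*(-⅓))*(-36) = (-1 - 1/27)*(-36) = -28/27*(-36) = 112/3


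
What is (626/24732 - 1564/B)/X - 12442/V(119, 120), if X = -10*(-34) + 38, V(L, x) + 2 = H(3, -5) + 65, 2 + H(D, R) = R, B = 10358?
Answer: -192093089543/864587439 ≈ -222.18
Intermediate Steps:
H(D, R) = -2 + R
V(L, x) = 56 (V(L, x) = -2 + ((-2 - 5) + 65) = -2 + (-7 + 65) = -2 + 58 = 56)
X = 378 (X = 340 + 38 = 378)
(626/24732 - 1564/B)/X - 12442/V(119, 120) = (626/24732 - 1564/10358)/378 - 12442/56 = (626*(1/24732) - 1564*1/10358)*(1/378) - 12442*1/56 = (313/12366 - 782/5179)*(1/378) - 6221/28 = -8049185/64043514*1/378 - 6221/28 = -8049185/24208448292 - 6221/28 = -192093089543/864587439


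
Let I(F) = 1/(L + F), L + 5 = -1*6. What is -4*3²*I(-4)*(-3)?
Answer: -36/5 ≈ -7.2000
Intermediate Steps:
L = -11 (L = -5 - 1*6 = -5 - 6 = -11)
I(F) = 1/(-11 + F)
-4*3²*I(-4)*(-3) = -4*3²/(-11 - 4)*(-3) = -4*9/(-15)*(-3) = -4*9*(-1/15)*(-3) = -(-12)*(-3)/5 = -4*9/5 = -36/5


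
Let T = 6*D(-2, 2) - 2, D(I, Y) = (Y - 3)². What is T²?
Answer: 16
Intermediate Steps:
D(I, Y) = (-3 + Y)²
T = 4 (T = 6*(-3 + 2)² - 2 = 6*(-1)² - 2 = 6*1 - 2 = 6 - 2 = 4)
T² = 4² = 16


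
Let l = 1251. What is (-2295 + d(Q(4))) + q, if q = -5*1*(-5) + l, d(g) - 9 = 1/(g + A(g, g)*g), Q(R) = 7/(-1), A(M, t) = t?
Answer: -42419/42 ≈ -1010.0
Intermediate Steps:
Q(R) = -7 (Q(R) = 7*(-1) = -7)
d(g) = 9 + 1/(g + g**2) (d(g) = 9 + 1/(g + g*g) = 9 + 1/(g + g**2))
q = 1276 (q = -5*1*(-5) + 1251 = -5*(-5) + 1251 = 25 + 1251 = 1276)
(-2295 + d(Q(4))) + q = (-2295 + (1 + 9*(-7) + 9*(-7)**2)/((-7)*(1 - 7))) + 1276 = (-2295 - 1/7*(1 - 63 + 9*49)/(-6)) + 1276 = (-2295 - 1/7*(-1/6)*(1 - 63 + 441)) + 1276 = (-2295 - 1/7*(-1/6)*379) + 1276 = (-2295 + 379/42) + 1276 = -96011/42 + 1276 = -42419/42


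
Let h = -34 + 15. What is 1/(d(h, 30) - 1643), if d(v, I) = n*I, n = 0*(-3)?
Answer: -1/1643 ≈ -0.00060864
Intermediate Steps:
h = -19
n = 0
d(v, I) = 0 (d(v, I) = 0*I = 0)
1/(d(h, 30) - 1643) = 1/(0 - 1643) = 1/(-1643) = -1/1643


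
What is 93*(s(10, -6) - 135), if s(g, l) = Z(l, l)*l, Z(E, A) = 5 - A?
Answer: -18693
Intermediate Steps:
s(g, l) = l*(5 - l) (s(g, l) = (5 - l)*l = l*(5 - l))
93*(s(10, -6) - 135) = 93*(-6*(5 - 1*(-6)) - 135) = 93*(-6*(5 + 6) - 135) = 93*(-6*11 - 135) = 93*(-66 - 135) = 93*(-201) = -18693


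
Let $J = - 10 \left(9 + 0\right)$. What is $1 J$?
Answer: $-90$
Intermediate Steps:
$J = -90$ ($J = \left(-10\right) 9 = -90$)
$1 J = 1 \left(-90\right) = -90$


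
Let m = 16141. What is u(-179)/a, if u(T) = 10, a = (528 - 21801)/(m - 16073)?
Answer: -680/21273 ≈ -0.031965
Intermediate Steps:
a = -21273/68 (a = (528 - 21801)/(16141 - 16073) = -21273/68 ≈ -312.84)
u(-179)/a = 10/(-21273/68) = 10*(-68/21273) = -680/21273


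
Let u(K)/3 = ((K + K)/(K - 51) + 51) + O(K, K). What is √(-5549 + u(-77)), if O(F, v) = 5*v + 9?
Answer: I*√417305/8 ≈ 80.749*I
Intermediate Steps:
O(F, v) = 9 + 5*v
u(K) = 180 + 15*K + 6*K/(-51 + K) (u(K) = 3*(((K + K)/(K - 51) + 51) + (9 + 5*K)) = 3*(((2*K)/(-51 + K) + 51) + (9 + 5*K)) = 3*((2*K/(-51 + K) + 51) + (9 + 5*K)) = 3*((51 + 2*K/(-51 + K)) + (9 + 5*K)) = 3*(60 + 5*K + 2*K/(-51 + K)) = 180 + 15*K + 6*K/(-51 + K))
√(-5549 + u(-77)) = √(-5549 + 3*(-3060 - 193*(-77) + 5*(-77)²)/(-51 - 77)) = √(-5549 + 3*(-3060 + 14861 + 5*5929)/(-128)) = √(-5549 + 3*(-1/128)*(-3060 + 14861 + 29645)) = √(-5549 + 3*(-1/128)*41446) = √(-5549 - 62169/64) = √(-417305/64) = I*√417305/8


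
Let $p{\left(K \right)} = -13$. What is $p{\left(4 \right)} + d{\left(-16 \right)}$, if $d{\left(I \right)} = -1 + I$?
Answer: $-30$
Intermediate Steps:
$p{\left(4 \right)} + d{\left(-16 \right)} = -13 - 17 = -30$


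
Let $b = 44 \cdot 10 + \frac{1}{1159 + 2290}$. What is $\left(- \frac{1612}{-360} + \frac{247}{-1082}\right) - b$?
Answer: $- \frac{36588209699}{83965905} \approx -435.75$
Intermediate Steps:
$b = \frac{1517561}{3449}$ ($b = 440 + \frac{1}{3449} = \frac{1517561}{3449} \approx 440.0$)
$\left(- \frac{1612}{-360} + \frac{247}{-1082}\right) - b = \left(- \frac{1612}{-360} + \frac{247}{-1082}\right) - \frac{1517561}{3449} = \left(\left(-1612\right) \left(- \frac{1}{360}\right) + 247 \left(- \frac{1}{1082}\right)\right) - \frac{1517561}{3449} = \left(\frac{403}{90} - \frac{247}{1082}\right) - \frac{1517561}{3449} = \frac{103454}{24345} - \frac{1517561}{3449} = - \frac{36588209699}{83965905}$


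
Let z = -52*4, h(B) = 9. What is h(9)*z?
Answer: -1872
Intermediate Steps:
z = -208
h(9)*z = 9*(-208) = -1872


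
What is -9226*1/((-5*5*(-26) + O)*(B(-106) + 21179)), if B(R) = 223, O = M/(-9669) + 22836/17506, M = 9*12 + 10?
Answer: -130136969347/196615393642146 ≈ -0.00066189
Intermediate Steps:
M = 118 (M = 108 + 10 = 118)
O = 109367788/84632757 (O = 118/(-9669) + 22836/17506 = 118*(-1/9669) + 22836*(1/17506) = -118/9669 + 11418/8753 = 109367788/84632757 ≈ 1.2923)
-9226*1/((-5*5*(-26) + O)*(B(-106) + 21179)) = -9226*1/((223 + 21179)*(-5*5*(-26) + 109367788/84632757)) = -9226*1/(21402*(-25*(-26) + 109367788/84632757)) = -9226*1/(21402*(650 + 109367788/84632757)) = -9226/((55120659838/84632757)*21402) = -9226/393230787284292/28210919 = -9226*28210919/393230787284292 = -130136969347/196615393642146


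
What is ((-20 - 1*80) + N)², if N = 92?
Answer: 64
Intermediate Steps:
((-20 - 1*80) + N)² = ((-20 - 1*80) + 92)² = ((-20 - 80) + 92)² = (-100 + 92)² = (-8)² = 64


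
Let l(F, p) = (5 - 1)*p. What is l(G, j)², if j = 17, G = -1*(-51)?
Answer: 4624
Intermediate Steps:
G = 51
l(F, p) = 4*p
l(G, j)² = (4*17)² = 68² = 4624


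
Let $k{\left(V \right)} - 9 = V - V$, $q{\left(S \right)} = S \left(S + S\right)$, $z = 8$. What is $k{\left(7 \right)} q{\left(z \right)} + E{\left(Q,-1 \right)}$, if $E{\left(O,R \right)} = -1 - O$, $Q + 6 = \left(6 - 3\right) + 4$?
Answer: $1150$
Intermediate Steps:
$q{\left(S \right)} = 2 S^{2}$ ($q{\left(S \right)} = S 2 S = 2 S^{2}$)
$k{\left(V \right)} = 9$ ($k{\left(V \right)} = 9 + \left(V - V\right) = 9 + 0 = 9$)
$Q = 1$ ($Q = -6 + \left(\left(6 - 3\right) + 4\right) = -6 + \left(3 + 4\right) = -6 + 7 = 1$)
$k{\left(7 \right)} q{\left(z \right)} + E{\left(Q,-1 \right)} = 9 \cdot 2 \cdot 8^{2} - 2 = 9 \cdot 2 \cdot 64 - 2 = 9 \cdot 128 - 2 = 1152 - 2 = 1150$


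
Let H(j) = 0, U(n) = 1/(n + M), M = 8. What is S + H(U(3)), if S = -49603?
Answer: -49603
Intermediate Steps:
U(n) = 1/(8 + n) (U(n) = 1/(n + 8) = 1/(8 + n))
S + H(U(3)) = -49603 + 0 = -49603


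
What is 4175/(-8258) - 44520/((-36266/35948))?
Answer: 6607996374565/149742314 ≈ 44129.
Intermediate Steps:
4175/(-8258) - 44520/((-36266/35948)) = 4175*(-1/8258) - 44520/((-36266*1/35948)) = -4175/8258 - 44520/(-18133/17974) = -4175/8258 - 44520*(-17974/18133) = -4175/8258 + 800202480/18133 = 6607996374565/149742314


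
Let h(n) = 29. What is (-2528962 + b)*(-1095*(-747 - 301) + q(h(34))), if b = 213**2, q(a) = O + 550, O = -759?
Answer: -2849552912143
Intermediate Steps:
q(a) = -209 (q(a) = -759 + 550 = -209)
b = 45369
(-2528962 + b)*(-1095*(-747 - 301) + q(h(34))) = (-2528962 + 45369)*(-1095*(-747 - 301) - 209) = -2483593*(-1095*(-1048) - 209) = -2483593*(1147560 - 209) = -2483593*1147351 = -2849552912143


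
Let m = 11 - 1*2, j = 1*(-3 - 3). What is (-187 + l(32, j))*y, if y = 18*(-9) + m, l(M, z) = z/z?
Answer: 28458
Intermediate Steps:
j = -6 (j = 1*(-6) = -6)
l(M, z) = 1
m = 9 (m = 11 - 2 = 9)
y = -153 (y = 18*(-9) + 9 = -162 + 9 = -153)
(-187 + l(32, j))*y = (-187 + 1)*(-153) = -186*(-153) = 28458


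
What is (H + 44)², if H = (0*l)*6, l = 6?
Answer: 1936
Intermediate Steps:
H = 0 (H = (0*6)*6 = 0*6 = 0)
(H + 44)² = (0 + 44)² = 44² = 1936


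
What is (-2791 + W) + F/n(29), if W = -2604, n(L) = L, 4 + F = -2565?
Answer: -159024/29 ≈ -5483.6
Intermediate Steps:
F = -2569 (F = -4 - 2565 = -2569)
(-2791 + W) + F/n(29) = (-2791 - 2604) - 2569/29 = -5395 - 2569*1/29 = -5395 - 2569/29 = -159024/29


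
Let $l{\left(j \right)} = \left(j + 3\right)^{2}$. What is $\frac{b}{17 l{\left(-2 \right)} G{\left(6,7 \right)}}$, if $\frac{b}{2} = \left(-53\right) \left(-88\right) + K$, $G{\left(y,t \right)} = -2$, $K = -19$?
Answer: $- \frac{4645}{17} \approx -273.24$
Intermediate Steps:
$l{\left(j \right)} = \left(3 + j\right)^{2}$
$b = 9290$ ($b = 2 \left(\left(-53\right) \left(-88\right) - 19\right) = 2 \left(4664 - 19\right) = 2 \cdot 4645 = 9290$)
$\frac{b}{17 l{\left(-2 \right)} G{\left(6,7 \right)}} = \frac{9290}{17 \left(3 - 2\right)^{2} \left(-2\right)} = \frac{9290}{17 \cdot 1^{2} \left(-2\right)} = \frac{9290}{17 \cdot 1 \left(-2\right)} = \frac{9290}{17 \left(-2\right)} = \frac{9290}{-34} = 9290 \left(- \frac{1}{34}\right) = - \frac{4645}{17}$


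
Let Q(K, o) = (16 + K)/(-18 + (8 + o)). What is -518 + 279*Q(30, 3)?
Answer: -16460/7 ≈ -2351.4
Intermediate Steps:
Q(K, o) = (16 + K)/(-10 + o)
-518 + 279*Q(30, 3) = -518 + 279*((16 + 30)/(-10 + 3)) = -518 + 279*(46/(-7)) = -518 + 279*(-⅐*46) = -518 + 279*(-46/7) = -518 - 12834/7 = -16460/7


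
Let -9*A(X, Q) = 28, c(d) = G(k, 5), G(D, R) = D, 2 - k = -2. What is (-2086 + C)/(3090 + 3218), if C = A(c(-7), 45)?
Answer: -9401/28386 ≈ -0.33118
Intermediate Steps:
k = 4 (k = 2 - 1*(-2) = 2 + 2 = 4)
c(d) = 4
A(X, Q) = -28/9 (A(X, Q) = -⅑*28 = -28/9)
C = -28/9 ≈ -3.1111
(-2086 + C)/(3090 + 3218) = (-2086 - 28/9)/(3090 + 3218) = -18802/9/6308 = -18802/9*1/6308 = -9401/28386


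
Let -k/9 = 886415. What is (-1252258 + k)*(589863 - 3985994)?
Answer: 31346265357083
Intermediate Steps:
k = -7977735 (k = -9*886415 = -7977735)
(-1252258 + k)*(589863 - 3985994) = (-1252258 - 7977735)*(589863 - 3985994) = -9229993*(-3396131) = 31346265357083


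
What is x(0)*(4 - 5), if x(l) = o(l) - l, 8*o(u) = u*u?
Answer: 0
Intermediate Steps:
o(u) = u²/8 (o(u) = (u*u)/8 = u²/8)
x(l) = -l + l²/8 (x(l) = l²/8 - l = -l + l²/8)
x(0)*(4 - 5) = ((⅛)*0*(-8 + 0))*(4 - 5) = ((⅛)*0*(-8))*(-1) = 0*(-1) = 0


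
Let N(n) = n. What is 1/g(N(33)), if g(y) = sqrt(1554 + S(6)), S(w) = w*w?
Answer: sqrt(1590)/1590 ≈ 0.025079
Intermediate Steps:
S(w) = w**2
g(y) = sqrt(1590) (g(y) = sqrt(1554 + 6**2) = sqrt(1554 + 36) = sqrt(1590))
1/g(N(33)) = 1/(sqrt(1590)) = sqrt(1590)/1590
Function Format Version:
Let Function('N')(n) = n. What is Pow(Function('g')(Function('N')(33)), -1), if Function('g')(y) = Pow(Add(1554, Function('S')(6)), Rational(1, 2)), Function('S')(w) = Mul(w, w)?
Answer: Mul(Rational(1, 1590), Pow(1590, Rational(1, 2))) ≈ 0.025079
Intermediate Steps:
Function('S')(w) = Pow(w, 2)
Function('g')(y) = Pow(1590, Rational(1, 2)) (Function('g')(y) = Pow(Add(1554, Pow(6, 2)), Rational(1, 2)) = Pow(Add(1554, 36), Rational(1, 2)) = Pow(1590, Rational(1, 2)))
Pow(Function('g')(Function('N')(33)), -1) = Pow(Pow(1590, Rational(1, 2)), -1) = Mul(Rational(1, 1590), Pow(1590, Rational(1, 2)))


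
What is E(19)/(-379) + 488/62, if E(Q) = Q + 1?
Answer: 91856/11749 ≈ 7.8182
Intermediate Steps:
E(Q) = 1 + Q
E(19)/(-379) + 488/62 = (1 + 19)/(-379) + 488/62 = 20*(-1/379) + 488*(1/62) = -20/379 + 244/31 = 91856/11749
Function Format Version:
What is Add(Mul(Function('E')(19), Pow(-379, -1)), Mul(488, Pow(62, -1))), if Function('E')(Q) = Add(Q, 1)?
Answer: Rational(91856, 11749) ≈ 7.8182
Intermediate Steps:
Function('E')(Q) = Add(1, Q)
Add(Mul(Function('E')(19), Pow(-379, -1)), Mul(488, Pow(62, -1))) = Add(Mul(Add(1, 19), Pow(-379, -1)), Mul(488, Pow(62, -1))) = Add(Mul(20, Rational(-1, 379)), Mul(488, Rational(1, 62))) = Add(Rational(-20, 379), Rational(244, 31)) = Rational(91856, 11749)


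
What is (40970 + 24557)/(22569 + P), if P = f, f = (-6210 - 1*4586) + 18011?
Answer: 65527/29784 ≈ 2.2001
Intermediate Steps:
f = 7215 (f = (-6210 - 4586) + 18011 = -10796 + 18011 = 7215)
P = 7215
(40970 + 24557)/(22569 + P) = (40970 + 24557)/(22569 + 7215) = 65527/29784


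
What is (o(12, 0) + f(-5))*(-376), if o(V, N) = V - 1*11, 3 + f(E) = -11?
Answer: 4888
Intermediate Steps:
f(E) = -14 (f(E) = -3 - 11 = -14)
o(V, N) = -11 + V (o(V, N) = V - 11 = -11 + V)
(o(12, 0) + f(-5))*(-376) = ((-11 + 12) - 14)*(-376) = (1 - 14)*(-376) = -13*(-376) = 4888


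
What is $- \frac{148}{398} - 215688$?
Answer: $- \frac{42921986}{199} \approx -2.1569 \cdot 10^{5}$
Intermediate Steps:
$- \frac{148}{398} - 215688 = \left(-148\right) \frac{1}{398} - 215688 = - \frac{74}{199} - 215688 = - \frac{42921986}{199}$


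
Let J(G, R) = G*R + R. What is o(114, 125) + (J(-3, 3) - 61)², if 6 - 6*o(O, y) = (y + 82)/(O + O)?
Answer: 682457/152 ≈ 4489.9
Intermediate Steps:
o(O, y) = 1 - (82 + y)/(12*O) (o(O, y) = 1 - (y + 82)/(6*(O + O)) = 1 - (82 + y)/(6*(2*O)) = 1 - (82 + y)*1/(2*O)/6 = 1 - (82 + y)/(12*O))
J(G, R) = R + G*R
o(114, 125) + (J(-3, 3) - 61)² = (1/12)*(-82 - 1*125 + 12*114)/114 + (3*(1 - 3) - 61)² = (1/12)*(1/114)*(-82 - 125 + 1368) + (3*(-2) - 61)² = (1/12)*(1/114)*1161 + (-6 - 61)² = 129/152 + (-67)² = 129/152 + 4489 = 682457/152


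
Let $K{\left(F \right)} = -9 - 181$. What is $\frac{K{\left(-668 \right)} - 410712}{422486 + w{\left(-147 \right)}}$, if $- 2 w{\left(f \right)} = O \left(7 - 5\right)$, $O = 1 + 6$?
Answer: $- \frac{410902}{422479} \approx -0.9726$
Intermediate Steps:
$O = 7$
$K{\left(F \right)} = -190$ ($K{\left(F \right)} = -9 - 181 = -190$)
$w{\left(f \right)} = -7$ ($w{\left(f \right)} = - \frac{7 \left(7 - 5\right)}{2} = - \frac{7 \cdot 2}{2} = \left(- \frac{1}{2}\right) 14 = -7$)
$\frac{K{\left(-668 \right)} - 410712}{422486 + w{\left(-147 \right)}} = \frac{-190 - 410712}{422486 - 7} = \frac{-190 - 410712}{422479} = \left(-190 - 410712\right) \frac{1}{422479} = \left(-410902\right) \frac{1}{422479} = - \frac{410902}{422479}$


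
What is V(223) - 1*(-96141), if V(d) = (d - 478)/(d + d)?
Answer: 42878631/446 ≈ 96140.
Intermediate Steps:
V(d) = (-478 + d)/(2*d) (V(d) = (-478 + d)/((2*d)) = (-478 + d)*(1/(2*d)) = (-478 + d)/(2*d))
V(223) - 1*(-96141) = (1/2)*(-478 + 223)/223 - 1*(-96141) = (1/2)*(1/223)*(-255) + 96141 = -255/446 + 96141 = 42878631/446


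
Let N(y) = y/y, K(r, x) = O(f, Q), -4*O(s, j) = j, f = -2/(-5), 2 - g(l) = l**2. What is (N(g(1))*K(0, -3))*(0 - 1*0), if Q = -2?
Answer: 0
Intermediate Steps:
g(l) = 2 - l**2
f = 2/5 (f = -2*(-1/5) = 2/5 ≈ 0.40000)
O(s, j) = -j/4
K(r, x) = 1/2 (K(r, x) = -1/4*(-2) = 1/2)
N(y) = 1
(N(g(1))*K(0, -3))*(0 - 1*0) = (1*(1/2))*(0 - 1*0) = (0 + 0)/2 = (1/2)*0 = 0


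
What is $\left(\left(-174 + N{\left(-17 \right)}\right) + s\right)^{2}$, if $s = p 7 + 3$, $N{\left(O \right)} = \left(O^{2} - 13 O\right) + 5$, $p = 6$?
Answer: $148996$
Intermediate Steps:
$N{\left(O \right)} = 5 + O^{2} - 13 O$
$s = 45$ ($s = 6 \cdot 7 + 3 = 42 + 3 = 45$)
$\left(\left(-174 + N{\left(-17 \right)}\right) + s\right)^{2} = \left(\left(-174 + \left(5 + \left(-17\right)^{2} - -221\right)\right) + 45\right)^{2} = \left(\left(-174 + \left(5 + 289 + 221\right)\right) + 45\right)^{2} = \left(\left(-174 + 515\right) + 45\right)^{2} = \left(341 + 45\right)^{2} = 386^{2} = 148996$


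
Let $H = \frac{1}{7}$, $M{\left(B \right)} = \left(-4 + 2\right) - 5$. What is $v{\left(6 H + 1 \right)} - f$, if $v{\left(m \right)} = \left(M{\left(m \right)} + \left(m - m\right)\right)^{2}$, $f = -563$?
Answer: $612$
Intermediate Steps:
$M{\left(B \right)} = -7$ ($M{\left(B \right)} = -2 - 5 = -7$)
$H = \frac{1}{7} \approx 0.14286$
$v{\left(m \right)} = 49$ ($v{\left(m \right)} = \left(-7 + \left(m - m\right)\right)^{2} = \left(-7 + 0\right)^{2} = \left(-7\right)^{2} = 49$)
$v{\left(6 H + 1 \right)} - f = 49 - -563 = 49 + 563 = 612$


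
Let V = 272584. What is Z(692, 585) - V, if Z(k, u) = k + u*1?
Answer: -271307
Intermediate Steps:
Z(k, u) = k + u
Z(692, 585) - V = (692 + 585) - 1*272584 = 1277 - 272584 = -271307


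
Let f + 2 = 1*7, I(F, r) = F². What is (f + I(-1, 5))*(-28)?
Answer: -168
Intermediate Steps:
f = 5 (f = -2 + 1*7 = -2 + 7 = 5)
(f + I(-1, 5))*(-28) = (5 + (-1)²)*(-28) = (5 + 1)*(-28) = 6*(-28) = -168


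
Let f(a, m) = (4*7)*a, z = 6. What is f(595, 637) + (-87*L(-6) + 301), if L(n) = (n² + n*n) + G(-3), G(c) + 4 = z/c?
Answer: 11219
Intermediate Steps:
G(c) = -4 + 6/c
L(n) = -6 + 2*n² (L(n) = (n² + n*n) + (-4 + 6/(-3)) = (n² + n²) + (-4 + 6*(-⅓)) = 2*n² + (-4 - 2) = 2*n² - 6 = -6 + 2*n²)
f(a, m) = 28*a
f(595, 637) + (-87*L(-6) + 301) = 28*595 + (-87*(-6 + 2*(-6)²) + 301) = 16660 + (-87*(-6 + 2*36) + 301) = 16660 + (-87*(-6 + 72) + 301) = 16660 + (-87*66 + 301) = 16660 + (-5742 + 301) = 16660 - 5441 = 11219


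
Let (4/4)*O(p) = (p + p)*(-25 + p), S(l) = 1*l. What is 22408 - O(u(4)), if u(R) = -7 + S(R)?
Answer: 22240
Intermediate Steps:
S(l) = l
u(R) = -7 + R
O(p) = 2*p*(-25 + p) (O(p) = (p + p)*(-25 + p) = (2*p)*(-25 + p) = 2*p*(-25 + p))
22408 - O(u(4)) = 22408 - 2*(-7 + 4)*(-25 + (-7 + 4)) = 22408 - 2*(-3)*(-25 - 3) = 22408 - 2*(-3)*(-28) = 22408 - 1*168 = 22408 - 168 = 22240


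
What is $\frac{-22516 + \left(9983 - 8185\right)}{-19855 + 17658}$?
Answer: $\frac{20718}{2197} \approx 9.4301$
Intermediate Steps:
$\frac{-22516 + \left(9983 - 8185\right)}{-19855 + 17658} = \frac{-22516 + \left(9983 - 8185\right)}{-2197} = \left(-22516 + 1798\right) \left(- \frac{1}{2197}\right) = \left(-20718\right) \left(- \frac{1}{2197}\right) = \frac{20718}{2197}$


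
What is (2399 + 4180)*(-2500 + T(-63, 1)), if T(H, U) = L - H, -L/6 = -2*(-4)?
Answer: -16348815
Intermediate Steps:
L = -48 (L = -(-12)*(-4) = -6*8 = -48)
T(H, U) = -48 - H
(2399 + 4180)*(-2500 + T(-63, 1)) = (2399 + 4180)*(-2500 + (-48 - 1*(-63))) = 6579*(-2500 + (-48 + 63)) = 6579*(-2500 + 15) = 6579*(-2485) = -16348815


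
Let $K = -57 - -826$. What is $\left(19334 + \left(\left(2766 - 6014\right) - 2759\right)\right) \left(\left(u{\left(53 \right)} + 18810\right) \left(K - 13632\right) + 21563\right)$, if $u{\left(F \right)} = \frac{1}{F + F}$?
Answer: $- \frac{341767561460355}{106} \approx -3.2242 \cdot 10^{12}$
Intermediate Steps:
$K = 769$ ($K = -57 + 826 = 769$)
$u{\left(F \right)} = \frac{1}{2 F}$
$\left(19334 + \left(\left(2766 - 6014\right) - 2759\right)\right) \left(\left(u{\left(53 \right)} + 18810\right) \left(K - 13632\right) + 21563\right) = \left(19334 + \left(\left(2766 - 6014\right) - 2759\right)\right) \left(\left(\frac{1}{2 \cdot 53} + 18810\right) \left(769 - 13632\right) + 21563\right) = \left(19334 - 6007\right) \left(\left(\frac{1}{2} \cdot \frac{1}{53} + 18810\right) \left(-12863\right) + 21563\right) = \left(19334 - 6007\right) \left(\left(\frac{1}{106} + 18810\right) \left(-12863\right) + 21563\right) = 13327 \left(\frac{1993861}{106} \left(-12863\right) + 21563\right) = 13327 \left(- \frac{25647034043}{106} + 21563\right) = 13327 \left(- \frac{25644748365}{106}\right) = - \frac{341767561460355}{106}$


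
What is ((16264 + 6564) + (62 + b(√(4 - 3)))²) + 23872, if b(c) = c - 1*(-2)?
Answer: 50925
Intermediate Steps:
b(c) = 2 + c (b(c) = c + 2 = 2 + c)
((16264 + 6564) + (62 + b(√(4 - 3)))²) + 23872 = ((16264 + 6564) + (62 + (2 + √(4 - 3)))²) + 23872 = (22828 + (62 + (2 + √1))²) + 23872 = (22828 + (62 + (2 + 1))²) + 23872 = (22828 + (62 + 3)²) + 23872 = (22828 + 65²) + 23872 = (22828 + 4225) + 23872 = 27053 + 23872 = 50925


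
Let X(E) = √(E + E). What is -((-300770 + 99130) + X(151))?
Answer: 201640 - √302 ≈ 2.0162e+5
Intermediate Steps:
X(E) = √2*√E (X(E) = √(2*E) = √2*√E)
-((-300770 + 99130) + X(151)) = -((-300770 + 99130) + √2*√151) = -(-201640 + √302) = 201640 - √302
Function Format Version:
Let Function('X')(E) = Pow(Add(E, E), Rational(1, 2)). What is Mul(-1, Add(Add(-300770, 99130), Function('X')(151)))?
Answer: Add(201640, Mul(-1, Pow(302, Rational(1, 2)))) ≈ 2.0162e+5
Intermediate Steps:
Function('X')(E) = Mul(Pow(2, Rational(1, 2)), Pow(E, Rational(1, 2))) (Function('X')(E) = Pow(Mul(2, E), Rational(1, 2)) = Mul(Pow(2, Rational(1, 2)), Pow(E, Rational(1, 2))))
Mul(-1, Add(Add(-300770, 99130), Function('X')(151))) = Mul(-1, Add(Add(-300770, 99130), Mul(Pow(2, Rational(1, 2)), Pow(151, Rational(1, 2))))) = Mul(-1, Add(-201640, Pow(302, Rational(1, 2)))) = Add(201640, Mul(-1, Pow(302, Rational(1, 2))))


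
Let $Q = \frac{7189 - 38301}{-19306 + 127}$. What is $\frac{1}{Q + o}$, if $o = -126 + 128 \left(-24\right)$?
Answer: $- \frac{19179}{61303330} \approx -0.00031285$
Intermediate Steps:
$o = -3198$ ($o = -126 - 3072 = -3198$)
$Q = \frac{31112}{19179}$ ($Q = - \frac{31112}{-19179} = \left(-31112\right) \left(- \frac{1}{19179}\right) = \frac{31112}{19179} \approx 1.6222$)
$\frac{1}{Q + o} = \frac{1}{\frac{31112}{19179} - 3198} = \frac{1}{- \frac{61303330}{19179}} = - \frac{19179}{61303330}$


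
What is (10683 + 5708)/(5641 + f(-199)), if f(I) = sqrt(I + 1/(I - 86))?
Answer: 26351564835/9069007801 - 32782*I*sqrt(4041015)/9069007801 ≈ 2.9057 - 0.0072664*I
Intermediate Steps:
f(I) = sqrt(I + 1/(-86 + I))
(10683 + 5708)/(5641 + f(-199)) = (10683 + 5708)/(5641 + sqrt((1 - 199*(-86 - 199))/(-86 - 199))) = 16391/(5641 + sqrt((1 - 199*(-285))/(-285))) = 16391/(5641 + sqrt(-(1 + 56715)/285)) = 16391/(5641 + sqrt(-1/285*56716)) = 16391/(5641 + sqrt(-56716/285)) = 16391/(5641 + 2*I*sqrt(4041015)/285)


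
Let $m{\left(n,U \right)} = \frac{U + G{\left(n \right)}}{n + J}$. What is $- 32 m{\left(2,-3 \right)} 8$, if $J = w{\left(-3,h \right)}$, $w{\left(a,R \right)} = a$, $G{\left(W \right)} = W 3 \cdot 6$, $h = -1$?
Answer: $8448$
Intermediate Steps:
$G{\left(W \right)} = 18 W$ ($G{\left(W \right)} = 3 W 6 = 18 W$)
$J = -3$
$m{\left(n,U \right)} = \frac{U + 18 n}{-3 + n}$ ($m{\left(n,U \right)} = \frac{U + 18 n}{n - 3} = \frac{U + 18 n}{-3 + n}$)
$- 32 m{\left(2,-3 \right)} 8 = - 32 \frac{-3 + 18 \cdot 2}{-3 + 2} \cdot 8 = - 32 \frac{-3 + 36}{-1} \cdot 8 = - 32 \left(\left(-1\right) 33\right) 8 = \left(-32\right) \left(-33\right) 8 = 1056 \cdot 8 = 8448$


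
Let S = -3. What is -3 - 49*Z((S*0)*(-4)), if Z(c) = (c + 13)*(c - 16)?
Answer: 10189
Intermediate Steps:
Z(c) = (-16 + c)*(13 + c) (Z(c) = (13 + c)*(-16 + c) = (-16 + c)*(13 + c))
-3 - 49*Z((S*0)*(-4)) = -3 - 49*(-208 + (-3*0*(-4))² - 3*(-3*0)*(-4)) = -3 - 49*(-208 + (0*(-4))² - 0*(-4)) = -3 - 49*(-208 + 0² - 3*0) = -3 - 49*(-208 + 0 + 0) = -3 - 49*(-208) = -3 + 10192 = 10189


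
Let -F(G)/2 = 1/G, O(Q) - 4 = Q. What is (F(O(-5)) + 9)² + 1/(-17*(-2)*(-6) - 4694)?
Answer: 592657/4898 ≈ 121.00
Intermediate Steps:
O(Q) = 4 + Q
F(G) = -2/G
(F(O(-5)) + 9)² + 1/(-17*(-2)*(-6) - 4694) = (-2/(4 - 5) + 9)² + 1/(-17*(-2)*(-6) - 4694) = (-2/(-1) + 9)² + 1/(34*(-6) - 4694) = (-2*(-1) + 9)² + 1/(-204 - 4694) = (2 + 9)² + 1/(-4898) = 11² - 1/4898 = 121 - 1/4898 = 592657/4898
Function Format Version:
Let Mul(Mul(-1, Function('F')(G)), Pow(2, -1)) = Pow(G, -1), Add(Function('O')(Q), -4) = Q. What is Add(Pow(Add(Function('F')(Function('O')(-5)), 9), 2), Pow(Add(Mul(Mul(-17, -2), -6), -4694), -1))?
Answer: Rational(592657, 4898) ≈ 121.00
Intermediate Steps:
Function('O')(Q) = Add(4, Q)
Function('F')(G) = Mul(-2, Pow(G, -1))
Add(Pow(Add(Function('F')(Function('O')(-5)), 9), 2), Pow(Add(Mul(Mul(-17, -2), -6), -4694), -1)) = Add(Pow(Add(Mul(-2, Pow(Add(4, -5), -1)), 9), 2), Pow(Add(Mul(Mul(-17, -2), -6), -4694), -1)) = Add(Pow(Add(Mul(-2, Pow(-1, -1)), 9), 2), Pow(Add(Mul(34, -6), -4694), -1)) = Add(Pow(Add(Mul(-2, -1), 9), 2), Pow(Add(-204, -4694), -1)) = Add(Pow(Add(2, 9), 2), Pow(-4898, -1)) = Add(Pow(11, 2), Rational(-1, 4898)) = Add(121, Rational(-1, 4898)) = Rational(592657, 4898)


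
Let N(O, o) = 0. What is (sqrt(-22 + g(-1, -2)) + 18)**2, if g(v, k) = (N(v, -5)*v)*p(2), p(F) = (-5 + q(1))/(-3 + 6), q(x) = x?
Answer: (18 + I*sqrt(22))**2 ≈ 302.0 + 168.85*I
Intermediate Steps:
p(F) = -4/3 (p(F) = (-5 + 1)/(-3 + 6) = -4/3)
g(v, k) = 0 (g(v, k) = (0*v)*(-4/3) = 0*(-4/3) = 0)
(sqrt(-22 + g(-1, -2)) + 18)**2 = (sqrt(-22 + 0) + 18)**2 = (sqrt(-22) + 18)**2 = (I*sqrt(22) + 18)**2 = (18 + I*sqrt(22))**2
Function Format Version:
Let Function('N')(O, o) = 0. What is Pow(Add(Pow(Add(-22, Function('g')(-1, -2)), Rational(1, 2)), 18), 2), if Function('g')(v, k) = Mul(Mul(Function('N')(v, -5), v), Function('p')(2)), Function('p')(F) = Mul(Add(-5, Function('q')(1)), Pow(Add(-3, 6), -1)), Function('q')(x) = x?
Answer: Pow(Add(18, Mul(I, Pow(22, Rational(1, 2)))), 2) ≈ Add(302.00, Mul(168.85, I))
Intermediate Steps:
Function('p')(F) = Rational(-4, 3) (Function('p')(F) = Mul(Add(-5, 1), Pow(Add(-3, 6), -1)) = Mul(-4, Pow(3, -1)) = Mul(-4, Rational(1, 3)) = Rational(-4, 3))
Function('g')(v, k) = 0 (Function('g')(v, k) = Mul(Mul(0, v), Rational(-4, 3)) = Mul(0, Rational(-4, 3)) = 0)
Pow(Add(Pow(Add(-22, Function('g')(-1, -2)), Rational(1, 2)), 18), 2) = Pow(Add(Pow(Add(-22, 0), Rational(1, 2)), 18), 2) = Pow(Add(Pow(-22, Rational(1, 2)), 18), 2) = Pow(Add(Mul(I, Pow(22, Rational(1, 2))), 18), 2) = Pow(Add(18, Mul(I, Pow(22, Rational(1, 2)))), 2)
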